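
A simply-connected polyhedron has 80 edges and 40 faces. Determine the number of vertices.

42

Here V − E + F = 2.
V = 2 + E − F = 2 + 80 − 40 = 42.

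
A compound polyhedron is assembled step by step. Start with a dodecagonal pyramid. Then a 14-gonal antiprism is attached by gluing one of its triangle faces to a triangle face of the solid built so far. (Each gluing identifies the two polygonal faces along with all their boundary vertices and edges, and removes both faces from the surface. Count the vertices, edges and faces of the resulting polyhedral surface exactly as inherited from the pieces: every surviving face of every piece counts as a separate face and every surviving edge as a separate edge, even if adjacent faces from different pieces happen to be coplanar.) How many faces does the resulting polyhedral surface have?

A dodecagonal pyramid: V=13, E=24, F=13.
Attach a 14-gonal antiprism (V=28, E=56, F=30) along a 3-gon: merge 3 vertices and 3 edges, delete both glued faces → V=38, E=77, F=41.
Check: V − E + F = 38 − 77 + 41 = 2.

41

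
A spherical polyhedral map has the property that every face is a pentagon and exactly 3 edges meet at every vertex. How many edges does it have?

30

Each face has 5 edges and each edge borders two faces, so 2E = 5F.
Each vertex has degree 3, so 3V = 2E and hence V = 5F/3.
Euler: V − E + F = 2 ⇒ (5F/3) − (5F/2) + F = 2.
Multiply by 6: (10 − 15 + 6)F = 12, i.e. 1F = 12.
So F = 12, E = 5·12/2 = 30, V = 5·12/3 = 20.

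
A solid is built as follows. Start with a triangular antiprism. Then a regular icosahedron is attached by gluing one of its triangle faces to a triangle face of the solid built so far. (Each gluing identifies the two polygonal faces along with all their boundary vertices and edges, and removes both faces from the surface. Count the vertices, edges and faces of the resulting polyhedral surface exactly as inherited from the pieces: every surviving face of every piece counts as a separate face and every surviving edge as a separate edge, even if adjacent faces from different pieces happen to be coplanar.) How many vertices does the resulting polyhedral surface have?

A triangular antiprism: V=6, E=12, F=8.
Attach a regular icosahedron (V=12, E=30, F=20) along a 3-gon: merge 3 vertices and 3 edges, delete both glued faces → V=15, E=39, F=26.
Check: V − E + F = 15 − 39 + 26 = 2.

15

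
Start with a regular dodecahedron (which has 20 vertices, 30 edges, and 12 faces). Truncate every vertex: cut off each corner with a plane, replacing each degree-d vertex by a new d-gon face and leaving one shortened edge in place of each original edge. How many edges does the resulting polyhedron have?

Truncation replaces each original edge-end by a new vertex, so V′ = 2E = 60.
Each original edge survives, and each old vertex of degree d contributes d new edges; summing degrees gives Σd = 2E, so E′ = E + 2E = 3E = 90.
Each original face survives and each original vertex becomes one new face: F′ = F + V = 32.

90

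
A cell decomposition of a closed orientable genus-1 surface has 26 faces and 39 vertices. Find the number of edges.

65

For a closed orientable surface of genus 1, χ = 2 − 2·1 = 0.
E = V + F − (0) = 39 + 26 − (0) = 65.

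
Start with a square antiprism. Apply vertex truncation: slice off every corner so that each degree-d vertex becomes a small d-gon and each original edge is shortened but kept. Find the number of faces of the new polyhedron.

18

The base solid has V = 8, E = 16, F = 10.
Truncation replaces each original edge-end by a new vertex, so V′ = 2E = 32.
Each original edge survives, and each old vertex of degree d contributes d new edges; summing degrees gives Σd = 2E, so E′ = E + 2E = 3E = 48.
Each original face survives and each original vertex becomes one new face: F′ = F + V = 18.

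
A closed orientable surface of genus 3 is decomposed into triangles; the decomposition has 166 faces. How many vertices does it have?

χ = 2 − 2·3 = -4, and every face is a triangle so 3F = 2E.
E = 3·166/2 = 249. Then V = -4 + E − F = -4 + 249 − 166 = 79.

79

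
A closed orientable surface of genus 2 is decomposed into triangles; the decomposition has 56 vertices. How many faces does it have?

χ = 2 − 2·2 = -2, and every face is a triangle so 3F = 2E.
V − E + F = -2 with E = 3F/2 gives 56 − (3/2 − 1)·F = -2, so F = 116 and E = 174.

116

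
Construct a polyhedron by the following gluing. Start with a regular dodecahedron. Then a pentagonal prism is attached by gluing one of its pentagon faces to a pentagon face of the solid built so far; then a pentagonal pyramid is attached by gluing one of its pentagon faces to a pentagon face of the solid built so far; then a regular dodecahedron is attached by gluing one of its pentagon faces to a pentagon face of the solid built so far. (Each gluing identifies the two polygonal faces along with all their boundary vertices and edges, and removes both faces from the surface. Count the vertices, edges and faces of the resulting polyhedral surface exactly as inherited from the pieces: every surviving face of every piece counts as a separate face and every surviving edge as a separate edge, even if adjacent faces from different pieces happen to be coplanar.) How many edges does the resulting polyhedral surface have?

A regular dodecahedron: V=20, E=30, F=12.
Attach a pentagonal prism (V=10, E=15, F=7) along a 5-gon: merge 5 vertices and 5 edges, delete both glued faces → V=25, E=40, F=17.
Attach a pentagonal pyramid (V=6, E=10, F=6) along a 5-gon: merge 5 vertices and 5 edges, delete both glued faces → V=26, E=45, F=21.
Attach a regular dodecahedron (V=20, E=30, F=12) along a 5-gon: merge 5 vertices and 5 edges, delete both glued faces → V=41, E=70, F=31.
Check: V − E + F = 41 − 70 + 31 = 2.

70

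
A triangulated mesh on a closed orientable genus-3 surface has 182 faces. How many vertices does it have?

87

χ = 2 − 2·3 = -4, and every face is a triangle so 3F = 2E.
E = 3·182/2 = 273. Then V = -4 + E − F = -4 + 273 − 182 = 87.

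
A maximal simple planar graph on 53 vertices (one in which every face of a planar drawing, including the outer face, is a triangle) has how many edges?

153

In a plane triangulation 3F = 2E and V − E + F = 2, so E = 3V − 6 = 3·53 − 6 = 153.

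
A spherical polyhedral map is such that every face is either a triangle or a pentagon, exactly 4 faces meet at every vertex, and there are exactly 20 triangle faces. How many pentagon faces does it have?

Let x be the number of pentagons; then F = 20 + x.
Edge–face incidences: 2E = 3·20 + 5·x = 60 + 5x.
Every vertex has degree 4, so 4V = 2E.
Euler: V − E + F = 2 ⇒ (2E)/4 − E + (20 + x) = 2.
Multiply by 8: 2·(2E) − 4·(2E) + 8·(20 + x) = 16, i.e. 160 + 8x − 2·(60 + 5x) = 16.
Collecting terms: −2x + 40 = 16, so −2x = −24, so x = 12.
Then 2E = 60 + 5·12 = 120, so E = 60, V = 2E/4 = 30, F = 20 + 12 = 32.

12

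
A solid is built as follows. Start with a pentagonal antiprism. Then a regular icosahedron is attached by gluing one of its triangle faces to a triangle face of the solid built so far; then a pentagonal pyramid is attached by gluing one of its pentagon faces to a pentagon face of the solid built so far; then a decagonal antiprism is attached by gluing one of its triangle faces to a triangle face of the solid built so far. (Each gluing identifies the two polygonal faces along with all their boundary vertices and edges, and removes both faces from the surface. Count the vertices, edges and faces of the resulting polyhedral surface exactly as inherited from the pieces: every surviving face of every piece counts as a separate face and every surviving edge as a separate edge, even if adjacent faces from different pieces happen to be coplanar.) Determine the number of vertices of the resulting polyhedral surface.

37

A pentagonal antiprism: V=10, E=20, F=12.
Attach a regular icosahedron (V=12, E=30, F=20) along a 3-gon: merge 3 vertices and 3 edges, delete both glued faces → V=19, E=47, F=30.
Attach a pentagonal pyramid (V=6, E=10, F=6) along a 5-gon: merge 5 vertices and 5 edges, delete both glued faces → V=20, E=52, F=34.
Attach a decagonal antiprism (V=20, E=40, F=22) along a 3-gon: merge 3 vertices and 3 edges, delete both glued faces → V=37, E=89, F=54.
Check: V − E + F = 37 − 89 + 54 = 2.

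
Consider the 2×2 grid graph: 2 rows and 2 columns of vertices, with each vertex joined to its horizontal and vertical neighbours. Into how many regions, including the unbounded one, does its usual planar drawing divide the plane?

2

The grid has V = 2·2 = 4 vertices and E = 2·1 + 2·1 = 4 edges.
F = 2 − V + E = 2 − 4 + 4 = 2.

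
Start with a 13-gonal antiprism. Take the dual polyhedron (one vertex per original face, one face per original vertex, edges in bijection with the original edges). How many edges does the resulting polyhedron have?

The base solid has V = 26, E = 52, F = 28.
The dual swaps V and F and preserves E: V′ = F = 28, E′ = E = 52, F′ = V = 26.

52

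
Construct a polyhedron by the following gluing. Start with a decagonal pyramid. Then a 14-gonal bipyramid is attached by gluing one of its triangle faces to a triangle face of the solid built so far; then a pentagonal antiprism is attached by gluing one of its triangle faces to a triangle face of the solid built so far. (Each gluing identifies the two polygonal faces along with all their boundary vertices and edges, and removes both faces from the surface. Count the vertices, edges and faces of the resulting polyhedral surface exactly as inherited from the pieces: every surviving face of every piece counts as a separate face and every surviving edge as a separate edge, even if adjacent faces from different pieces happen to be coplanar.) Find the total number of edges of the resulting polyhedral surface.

76

A decagonal pyramid: V=11, E=20, F=11.
Attach a 14-gonal bipyramid (V=16, E=42, F=28) along a 3-gon: merge 3 vertices and 3 edges, delete both glued faces → V=24, E=59, F=37.
Attach a pentagonal antiprism (V=10, E=20, F=12) along a 3-gon: merge 3 vertices and 3 edges, delete both glued faces → V=31, E=76, F=47.
Check: V − E + F = 31 − 76 + 47 = 2.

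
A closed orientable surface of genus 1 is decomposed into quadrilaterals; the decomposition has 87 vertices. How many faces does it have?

87

χ = 2 − 2·1 = 0, and every face is a square so 4F = 2E.
V − E + F = 0 with E = 4F/2 gives 87 − (4/2 − 1)·F = 0, so F = 87 and E = 174.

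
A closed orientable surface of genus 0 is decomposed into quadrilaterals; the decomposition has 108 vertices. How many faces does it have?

χ = 2 − 2·0 = 2, and every face is a square so 4F = 2E.
V − E + F = 2 with E = 4F/2 gives 108 − (4/2 − 1)·F = 2, so F = 106 and E = 212.

106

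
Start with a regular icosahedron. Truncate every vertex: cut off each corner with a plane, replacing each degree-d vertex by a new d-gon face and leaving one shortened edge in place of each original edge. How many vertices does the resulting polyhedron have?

60

The base solid has V = 12, E = 30, F = 20.
Truncation replaces each original edge-end by a new vertex, so V′ = 2E = 60.
Each original edge survives, and each old vertex of degree d contributes d new edges; summing degrees gives Σd = 2E, so E′ = E + 2E = 3E = 90.
Each original face survives and each original vertex becomes one new face: F′ = F + V = 32.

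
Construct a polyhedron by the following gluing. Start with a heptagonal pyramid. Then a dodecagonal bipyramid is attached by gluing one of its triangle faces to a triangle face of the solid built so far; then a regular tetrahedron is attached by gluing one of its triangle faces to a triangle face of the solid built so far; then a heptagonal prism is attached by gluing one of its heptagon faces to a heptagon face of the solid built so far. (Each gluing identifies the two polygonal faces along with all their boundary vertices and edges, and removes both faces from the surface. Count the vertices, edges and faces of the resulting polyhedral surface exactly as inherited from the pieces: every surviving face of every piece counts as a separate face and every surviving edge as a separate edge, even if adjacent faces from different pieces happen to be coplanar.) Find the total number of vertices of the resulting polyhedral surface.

A heptagonal pyramid: V=8, E=14, F=8.
Attach a dodecagonal bipyramid (V=14, E=36, F=24) along a 3-gon: merge 3 vertices and 3 edges, delete both glued faces → V=19, E=47, F=30.
Attach a regular tetrahedron (V=4, E=6, F=4) along a 3-gon: merge 3 vertices and 3 edges, delete both glued faces → V=20, E=50, F=32.
Attach a heptagonal prism (V=14, E=21, F=9) along a 7-gon: merge 7 vertices and 7 edges, delete both glued faces → V=27, E=64, F=39.
Check: V − E + F = 27 − 64 + 39 = 2.

27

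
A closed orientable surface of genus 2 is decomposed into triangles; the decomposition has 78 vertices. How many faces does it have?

160

χ = 2 − 2·2 = -2, and every face is a triangle so 3F = 2E.
V − E + F = -2 with E = 3F/2 gives 78 − (3/2 − 1)·F = -2, so F = 160 and E = 240.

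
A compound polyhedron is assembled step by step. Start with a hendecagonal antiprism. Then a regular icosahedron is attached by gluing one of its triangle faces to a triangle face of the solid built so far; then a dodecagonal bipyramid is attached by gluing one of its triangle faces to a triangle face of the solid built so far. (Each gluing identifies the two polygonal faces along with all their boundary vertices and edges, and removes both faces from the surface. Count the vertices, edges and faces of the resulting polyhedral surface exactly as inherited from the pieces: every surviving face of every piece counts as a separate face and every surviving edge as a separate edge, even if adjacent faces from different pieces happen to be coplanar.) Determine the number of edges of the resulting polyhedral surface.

104

A hendecagonal antiprism: V=22, E=44, F=24.
Attach a regular icosahedron (V=12, E=30, F=20) along a 3-gon: merge 3 vertices and 3 edges, delete both glued faces → V=31, E=71, F=42.
Attach a dodecagonal bipyramid (V=14, E=36, F=24) along a 3-gon: merge 3 vertices and 3 edges, delete both glued faces → V=42, E=104, F=64.
Check: V − E + F = 42 − 104 + 64 = 2.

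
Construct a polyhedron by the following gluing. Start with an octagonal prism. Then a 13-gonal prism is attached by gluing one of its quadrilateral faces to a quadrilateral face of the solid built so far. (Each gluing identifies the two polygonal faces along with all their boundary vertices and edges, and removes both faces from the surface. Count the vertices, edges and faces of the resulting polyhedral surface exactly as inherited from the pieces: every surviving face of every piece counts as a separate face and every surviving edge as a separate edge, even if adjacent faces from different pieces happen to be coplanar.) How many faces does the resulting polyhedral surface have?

An octagonal prism: V=16, E=24, F=10.
Attach a 13-gonal prism (V=26, E=39, F=15) along a 4-gon: merge 4 vertices and 4 edges, delete both glued faces → V=38, E=59, F=23.
Check: V − E + F = 38 − 59 + 23 = 2.

23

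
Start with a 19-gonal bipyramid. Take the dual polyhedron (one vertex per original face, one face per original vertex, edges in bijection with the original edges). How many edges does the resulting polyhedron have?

57

The base solid has V = 21, E = 57, F = 38.
The dual swaps V and F and preserves E: V′ = F = 38, E′ = E = 57, F′ = V = 21.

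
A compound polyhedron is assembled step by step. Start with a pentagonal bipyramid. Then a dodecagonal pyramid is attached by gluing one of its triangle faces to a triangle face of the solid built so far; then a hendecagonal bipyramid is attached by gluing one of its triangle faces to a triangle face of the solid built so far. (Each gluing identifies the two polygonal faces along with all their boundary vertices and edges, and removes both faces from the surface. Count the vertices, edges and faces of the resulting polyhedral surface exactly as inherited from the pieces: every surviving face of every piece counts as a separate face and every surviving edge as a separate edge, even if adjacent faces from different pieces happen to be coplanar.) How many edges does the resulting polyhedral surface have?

A pentagonal bipyramid: V=7, E=15, F=10.
Attach a dodecagonal pyramid (V=13, E=24, F=13) along a 3-gon: merge 3 vertices and 3 edges, delete both glued faces → V=17, E=36, F=21.
Attach a hendecagonal bipyramid (V=13, E=33, F=22) along a 3-gon: merge 3 vertices and 3 edges, delete both glued faces → V=27, E=66, F=41.
Check: V − E + F = 27 − 66 + 41 = 2.

66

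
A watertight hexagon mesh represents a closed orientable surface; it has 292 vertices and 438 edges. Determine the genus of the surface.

Every face is a hexagon and each edge borders two faces, so 6F = 2·438, giving F = 146.
χ = V − E + F = 292 − 438 + 146 = 0.
For a closed orientable surface χ = 2 − 2g, so g = (2 − (0))/2 = 1.

1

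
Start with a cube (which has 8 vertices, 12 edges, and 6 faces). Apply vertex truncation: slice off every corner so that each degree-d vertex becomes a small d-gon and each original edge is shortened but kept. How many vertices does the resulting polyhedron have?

24

Truncation replaces each original edge-end by a new vertex, so V′ = 2E = 24.
Each original edge survives, and each old vertex of degree d contributes d new edges; summing degrees gives Σd = 2E, so E′ = E + 2E = 3E = 36.
Each original face survives and each original vertex becomes one new face: F′ = F + V = 14.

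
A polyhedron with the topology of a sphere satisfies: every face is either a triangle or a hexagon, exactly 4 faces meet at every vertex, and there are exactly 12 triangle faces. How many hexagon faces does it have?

Let x be the number of hexagons; then F = 12 + x.
Edge–face incidences: 2E = 3·12 + 6·x = 36 + 6x.
Every vertex has degree 4, so 4V = 2E.
Euler: V − E + F = 2 ⇒ (2E)/4 − E + (12 + x) = 2.
Multiply by 8: 2·(2E) − 4·(2E) + 8·(12 + x) = 16, i.e. 96 + 8x − 2·(36 + 6x) = 16.
Collecting terms: −4x + 24 = 16, so −4x = −8, so x = 2.
Then 2E = 36 + 6·2 = 48, so E = 24, V = 2E/4 = 12, F = 12 + 2 = 14.

2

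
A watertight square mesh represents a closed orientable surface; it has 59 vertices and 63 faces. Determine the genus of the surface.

3

Every face is a square, so 2E = 4·63 = 252, giving E = 126.
χ = V − E + F = 59 − 126 + 63 = -4.
For a closed orientable surface χ = 2 − 2g, so g = (2 − (-4))/2 = 3.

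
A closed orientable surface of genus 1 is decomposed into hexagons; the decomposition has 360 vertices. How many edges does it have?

χ = 2 − 2·1 = 0, and every face is a hexagon so 6F = 2E.
V − E + F = 0 with E = 6F/2 gives 360 − (6/2 − 1)·F = 0, so F = 180 and E = 540.

540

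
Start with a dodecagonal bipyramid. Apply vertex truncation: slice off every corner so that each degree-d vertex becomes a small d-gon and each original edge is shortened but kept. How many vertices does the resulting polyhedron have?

72

The base solid has V = 14, E = 36, F = 24.
Truncation replaces each original edge-end by a new vertex, so V′ = 2E = 72.
Each original edge survives, and each old vertex of degree d contributes d new edges; summing degrees gives Σd = 2E, so E′ = E + 2E = 3E = 108.
Each original face survives and each original vertex becomes one new face: F′ = F + V = 38.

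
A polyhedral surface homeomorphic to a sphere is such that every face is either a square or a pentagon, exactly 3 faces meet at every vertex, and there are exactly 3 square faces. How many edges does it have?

Let x be the number of pentagons; then F = 3 + x.
Edge–face incidences: 2E = 4·3 + 5·x = 12 + 5x.
Every vertex has degree 3, so 3V = 2E.
Euler: V − E + F = 2 ⇒ (2E)/3 − E + (3 + x) = 2.
Multiply by 6: 2·(2E) − 3·(2E) + 6·(3 + x) = 12, i.e. 18 + 6x − (12 + 5x) = 12.
Collecting terms: x + 6 = 12, so x = 6.
Then 2E = 12 + 5·6 = 42, so E = 21, V = 2E/3 = 14, F = 3 + 6 = 9.

21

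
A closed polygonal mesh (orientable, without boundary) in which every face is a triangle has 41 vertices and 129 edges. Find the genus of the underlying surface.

Every face is a triangle and each edge borders two faces, so 3F = 2·129, giving F = 86.
χ = V − E + F = 41 − 129 + 86 = -2.
For a closed orientable surface χ = 2 − 2g, so g = (2 − (-2))/2 = 2.

2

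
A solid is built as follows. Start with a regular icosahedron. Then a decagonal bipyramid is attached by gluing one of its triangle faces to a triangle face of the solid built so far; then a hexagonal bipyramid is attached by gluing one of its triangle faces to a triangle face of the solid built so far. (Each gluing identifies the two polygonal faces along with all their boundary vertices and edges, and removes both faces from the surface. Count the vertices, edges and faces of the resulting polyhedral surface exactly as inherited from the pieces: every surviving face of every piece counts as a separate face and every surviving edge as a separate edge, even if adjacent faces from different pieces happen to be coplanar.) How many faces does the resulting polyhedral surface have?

A regular icosahedron: V=12, E=30, F=20.
Attach a decagonal bipyramid (V=12, E=30, F=20) along a 3-gon: merge 3 vertices and 3 edges, delete both glued faces → V=21, E=57, F=38.
Attach a hexagonal bipyramid (V=8, E=18, F=12) along a 3-gon: merge 3 vertices and 3 edges, delete both glued faces → V=26, E=72, F=48.
Check: V − E + F = 26 − 72 + 48 = 2.

48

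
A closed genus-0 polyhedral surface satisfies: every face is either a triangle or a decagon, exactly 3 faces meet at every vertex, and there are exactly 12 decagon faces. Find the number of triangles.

Let x be the number of triangles; then F = 12 + x.
Edge–face incidences: 2E = 10·12 + 3·x = 120 + 3x.
Every vertex has degree 3, so 3V = 2E.
Euler: V − E + F = 2 ⇒ (2E)/3 − E + (12 + x) = 2.
Multiply by 6: 2·(2E) − 3·(2E) + 6·(12 + x) = 12, i.e. 72 + 6x − (120 + 3x) = 12.
Collecting terms: 3x − 48 = 12, so 3x = 60, so x = 20.
Then 2E = 120 + 3·20 = 180, so E = 90, V = 2E/3 = 60, F = 12 + 20 = 32.

20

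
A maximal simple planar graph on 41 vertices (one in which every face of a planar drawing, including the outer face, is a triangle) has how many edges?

In a plane triangulation 3F = 2E and V − E + F = 2, so E = 3V − 6 = 3·41 − 6 = 117.

117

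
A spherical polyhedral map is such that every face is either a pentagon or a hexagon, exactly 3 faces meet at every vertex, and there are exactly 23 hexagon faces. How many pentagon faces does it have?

Let x be the number of pentagons; then F = 23 + x.
Edge–face incidences: 2E = 6·23 + 5·x = 138 + 5x.
Every vertex has degree 3, so 3V = 2E.
Euler: V − E + F = 2 ⇒ (2E)/3 − E + (23 + x) = 2.
Multiply by 6: 2·(2E) − 3·(2E) + 6·(23 + x) = 12, i.e. 138 + 6x − (138 + 5x) = 12.
Collecting terms: x = 12.
Then 2E = 138 + 5·12 = 198, so E = 99, V = 2E/3 = 66, F = 23 + 12 = 35.

12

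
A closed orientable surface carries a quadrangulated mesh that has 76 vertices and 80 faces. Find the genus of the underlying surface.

Every face is a square, so 2E = 4·80 = 320, giving E = 160.
χ = V − E + F = 76 − 160 + 80 = -4.
For a closed orientable surface χ = 2 − 2g, so g = (2 − (-4))/2 = 3.

3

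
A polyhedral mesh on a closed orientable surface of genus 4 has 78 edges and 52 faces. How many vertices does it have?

For a closed orientable surface of genus 4, χ = 2 − 2·4 = -6.
V = -6 + E − F = -6 + 78 − 52 = 20.

20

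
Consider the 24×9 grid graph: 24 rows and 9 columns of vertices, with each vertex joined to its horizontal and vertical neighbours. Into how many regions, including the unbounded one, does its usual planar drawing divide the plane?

The grid has V = 24·9 = 216 vertices and E = 24·8 + 9·23 = 399 edges.
F = 2 − V + E = 2 − 216 + 399 = 185.

185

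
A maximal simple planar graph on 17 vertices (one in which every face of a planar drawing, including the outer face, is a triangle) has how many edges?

In a plane triangulation 3F = 2E and V − E + F = 2, so E = 3V − 6 = 3·17 − 6 = 45.

45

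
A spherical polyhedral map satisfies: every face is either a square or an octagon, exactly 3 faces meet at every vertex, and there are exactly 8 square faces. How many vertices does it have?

16

Let x be the number of octagons; then F = 8 + x.
Edge–face incidences: 2E = 4·8 + 8·x = 32 + 8x.
Every vertex has degree 3, so 3V = 2E.
Euler: V − E + F = 2 ⇒ (2E)/3 − E + (8 + x) = 2.
Multiply by 6: 2·(2E) − 3·(2E) + 6·(8 + x) = 12, i.e. 48 + 6x − (32 + 8x) = 12.
Collecting terms: −2x + 16 = 12, so −2x = −4, so x = 2.
Then 2E = 32 + 8·2 = 48, so E = 24, V = 2E/3 = 16, F = 8 + 2 = 10.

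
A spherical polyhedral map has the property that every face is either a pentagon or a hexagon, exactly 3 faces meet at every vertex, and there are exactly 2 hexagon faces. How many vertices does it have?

Let x be the number of pentagons; then F = 2 + x.
Edge–face incidences: 2E = 6·2 + 5·x = 12 + 5x.
Every vertex has degree 3, so 3V = 2E.
Euler: V − E + F = 2 ⇒ (2E)/3 − E + (2 + x) = 2.
Multiply by 6: 2·(2E) − 3·(2E) + 6·(2 + x) = 12, i.e. 12 + 6x − (12 + 5x) = 12.
Collecting terms: x = 12.
Then 2E = 12 + 5·12 = 72, so E = 36, V = 2E/3 = 24, F = 2 + 12 = 14.

24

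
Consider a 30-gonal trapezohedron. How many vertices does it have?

62

The n-trapezohedron (dual of the n-antiprism) has V = 2·30 + 2 = 62, E = 4·30 = 120, F = 2·30 = 60.
Check: V − E + F = 62 − 120 + 60 = 2.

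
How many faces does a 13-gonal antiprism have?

An antiprism on an n-gon has two n-gon caps and 2n triangles: V = 2·13 = 26, E = 4·13 = 52, F = 2·13 + 2 = 28.

28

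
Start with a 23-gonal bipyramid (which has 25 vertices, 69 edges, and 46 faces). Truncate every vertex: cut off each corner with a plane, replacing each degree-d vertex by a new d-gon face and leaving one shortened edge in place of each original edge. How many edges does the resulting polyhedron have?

207

Truncation replaces each original edge-end by a new vertex, so V′ = 2E = 138.
Each original edge survives, and each old vertex of degree d contributes d new edges; summing degrees gives Σd = 2E, so E′ = E + 2E = 3E = 207.
Each original face survives and each original vertex becomes one new face: F′ = F + V = 71.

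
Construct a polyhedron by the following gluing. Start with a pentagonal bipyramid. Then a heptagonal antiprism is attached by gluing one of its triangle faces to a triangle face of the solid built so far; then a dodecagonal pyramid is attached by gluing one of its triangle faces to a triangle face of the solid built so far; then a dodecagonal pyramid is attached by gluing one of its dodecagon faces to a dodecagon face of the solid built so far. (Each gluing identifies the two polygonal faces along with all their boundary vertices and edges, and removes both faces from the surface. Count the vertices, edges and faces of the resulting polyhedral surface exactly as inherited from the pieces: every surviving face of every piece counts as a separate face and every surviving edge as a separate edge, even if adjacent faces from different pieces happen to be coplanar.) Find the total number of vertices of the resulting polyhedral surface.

29

A pentagonal bipyramid: V=7, E=15, F=10.
Attach a heptagonal antiprism (V=14, E=28, F=16) along a 3-gon: merge 3 vertices and 3 edges, delete both glued faces → V=18, E=40, F=24.
Attach a dodecagonal pyramid (V=13, E=24, F=13) along a 3-gon: merge 3 vertices and 3 edges, delete both glued faces → V=28, E=61, F=35.
Attach a dodecagonal pyramid (V=13, E=24, F=13) along a 12-gon: merge 12 vertices and 12 edges, delete both glued faces → V=29, E=73, F=46.
Check: V − E + F = 29 − 73 + 46 = 2.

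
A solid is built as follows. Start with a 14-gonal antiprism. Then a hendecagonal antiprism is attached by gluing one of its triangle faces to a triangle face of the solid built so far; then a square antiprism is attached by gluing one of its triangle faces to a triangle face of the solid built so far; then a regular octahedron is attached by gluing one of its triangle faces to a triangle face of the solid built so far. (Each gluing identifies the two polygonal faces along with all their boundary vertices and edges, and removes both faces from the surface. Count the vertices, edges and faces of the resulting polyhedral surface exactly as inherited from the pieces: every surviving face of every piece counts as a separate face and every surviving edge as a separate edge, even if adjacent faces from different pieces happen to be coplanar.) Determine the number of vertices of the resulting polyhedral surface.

55

A 14-gonal antiprism: V=28, E=56, F=30.
Attach a hendecagonal antiprism (V=22, E=44, F=24) along a 3-gon: merge 3 vertices and 3 edges, delete both glued faces → V=47, E=97, F=52.
Attach a square antiprism (V=8, E=16, F=10) along a 3-gon: merge 3 vertices and 3 edges, delete both glued faces → V=52, E=110, F=60.
Attach a regular octahedron (V=6, E=12, F=8) along a 3-gon: merge 3 vertices and 3 edges, delete both glued faces → V=55, E=119, F=66.
Check: V − E + F = 55 − 119 + 66 = 2.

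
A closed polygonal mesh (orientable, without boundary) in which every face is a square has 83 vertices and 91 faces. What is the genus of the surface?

5

Every face is a square, so 2E = 4·91 = 364, giving E = 182.
χ = V − E + F = 83 − 182 + 91 = -8.
For a closed orientable surface χ = 2 − 2g, so g = (2 − (-8))/2 = 5.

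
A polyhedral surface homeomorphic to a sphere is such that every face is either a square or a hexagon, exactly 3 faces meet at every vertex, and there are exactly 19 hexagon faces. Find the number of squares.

Let x be the number of squares; then F = 19 + x.
Edge–face incidences: 2E = 6·19 + 4·x = 114 + 4x.
Every vertex has degree 3, so 3V = 2E.
Euler: V − E + F = 2 ⇒ (2E)/3 − E + (19 + x) = 2.
Multiply by 6: 2·(2E) − 3·(2E) + 6·(19 + x) = 12, i.e. 114 + 6x − (114 + 4x) = 12.
Collecting terms: 2x = 12, so x = 6.
Then 2E = 114 + 4·6 = 138, so E = 69, V = 2E/3 = 46, F = 19 + 6 = 25.

6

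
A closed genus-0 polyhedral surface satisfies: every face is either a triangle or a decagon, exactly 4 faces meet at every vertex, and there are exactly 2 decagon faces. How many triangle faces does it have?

Let x be the number of triangles; then F = 2 + x.
Edge–face incidences: 2E = 10·2 + 3·x = 20 + 3x.
Every vertex has degree 4, so 4V = 2E.
Euler: V − E + F = 2 ⇒ (2E)/4 − E + (2 + x) = 2.
Multiply by 8: 2·(2E) − 4·(2E) + 8·(2 + x) = 16, i.e. 16 + 8x − 2·(20 + 3x) = 16.
Collecting terms: 2x − 24 = 16, so 2x = 40, so x = 20.
Then 2E = 20 + 3·20 = 80, so E = 40, V = 2E/4 = 20, F = 2 + 20 = 22.

20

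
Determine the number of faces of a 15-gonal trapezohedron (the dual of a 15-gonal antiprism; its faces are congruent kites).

The n-trapezohedron (dual of the n-antiprism) has V = 2·15 + 2 = 32, E = 4·15 = 60, F = 2·15 = 30.
Check: V − E + F = 32 − 60 + 30 = 2.

30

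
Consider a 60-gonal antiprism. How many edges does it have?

An antiprism on an n-gon has two n-gon caps and 2n triangles: V = 2·60 = 120, E = 4·60 = 240, F = 2·60 + 2 = 122.

240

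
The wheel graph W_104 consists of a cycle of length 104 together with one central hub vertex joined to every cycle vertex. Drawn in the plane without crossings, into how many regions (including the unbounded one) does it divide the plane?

W_104 has V = 104 + 1 = 105 vertices and E = 2·104 = 208 edges.
By Euler's formula F = 2 − V + E = 2 − 105 + 208 = 105.

105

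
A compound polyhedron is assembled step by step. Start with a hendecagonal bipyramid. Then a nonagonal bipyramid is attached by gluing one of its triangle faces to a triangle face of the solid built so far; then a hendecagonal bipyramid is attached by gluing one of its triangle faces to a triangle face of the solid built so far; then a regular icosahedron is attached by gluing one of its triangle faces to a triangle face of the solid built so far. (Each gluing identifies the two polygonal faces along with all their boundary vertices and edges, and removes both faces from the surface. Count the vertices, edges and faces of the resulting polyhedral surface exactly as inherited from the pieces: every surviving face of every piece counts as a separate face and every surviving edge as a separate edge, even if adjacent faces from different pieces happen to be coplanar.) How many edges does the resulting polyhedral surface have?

114

A hendecagonal bipyramid: V=13, E=33, F=22.
Attach a nonagonal bipyramid (V=11, E=27, F=18) along a 3-gon: merge 3 vertices and 3 edges, delete both glued faces → V=21, E=57, F=38.
Attach a hendecagonal bipyramid (V=13, E=33, F=22) along a 3-gon: merge 3 vertices and 3 edges, delete both glued faces → V=31, E=87, F=58.
Attach a regular icosahedron (V=12, E=30, F=20) along a 3-gon: merge 3 vertices and 3 edges, delete both glued faces → V=40, E=114, F=76.
Check: V − E + F = 40 − 114 + 76 = 2.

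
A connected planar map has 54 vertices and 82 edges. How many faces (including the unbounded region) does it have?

Euler's formula for a connected plane graph: V − E + F = 2, so F = 2 − 54 + 82 = 30.

30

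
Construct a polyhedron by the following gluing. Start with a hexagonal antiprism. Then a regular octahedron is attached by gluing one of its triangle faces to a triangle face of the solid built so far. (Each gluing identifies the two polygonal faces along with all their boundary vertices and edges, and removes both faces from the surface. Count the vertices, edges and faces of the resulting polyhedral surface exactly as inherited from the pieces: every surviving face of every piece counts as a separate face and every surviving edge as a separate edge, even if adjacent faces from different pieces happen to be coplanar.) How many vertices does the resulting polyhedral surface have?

A hexagonal antiprism: V=12, E=24, F=14.
Attach a regular octahedron (V=6, E=12, F=8) along a 3-gon: merge 3 vertices and 3 edges, delete both glued faces → V=15, E=33, F=20.
Check: V − E + F = 15 − 33 + 20 = 2.

15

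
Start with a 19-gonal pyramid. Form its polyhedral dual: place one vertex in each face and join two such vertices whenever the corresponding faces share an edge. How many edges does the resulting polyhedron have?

38

The base solid has V = 20, E = 38, F = 20.
The dual swaps V and F and preserves E: V′ = F = 20, E′ = E = 38, F′ = V = 20.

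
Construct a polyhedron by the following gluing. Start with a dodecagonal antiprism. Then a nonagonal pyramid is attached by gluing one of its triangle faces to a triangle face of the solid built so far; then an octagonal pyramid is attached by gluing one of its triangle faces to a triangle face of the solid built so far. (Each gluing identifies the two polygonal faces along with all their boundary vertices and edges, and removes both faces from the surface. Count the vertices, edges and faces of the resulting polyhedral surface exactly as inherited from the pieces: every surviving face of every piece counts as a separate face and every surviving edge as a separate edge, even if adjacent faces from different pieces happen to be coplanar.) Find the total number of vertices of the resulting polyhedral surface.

A dodecagonal antiprism: V=24, E=48, F=26.
Attach a nonagonal pyramid (V=10, E=18, F=10) along a 3-gon: merge 3 vertices and 3 edges, delete both glued faces → V=31, E=63, F=34.
Attach an octagonal pyramid (V=9, E=16, F=9) along a 3-gon: merge 3 vertices and 3 edges, delete both glued faces → V=37, E=76, F=41.
Check: V − E + F = 37 − 76 + 41 = 2.

37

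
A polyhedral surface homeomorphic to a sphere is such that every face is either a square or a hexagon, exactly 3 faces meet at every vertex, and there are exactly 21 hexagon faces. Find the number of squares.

6

Let x be the number of squares; then F = 21 + x.
Edge–face incidences: 2E = 6·21 + 4·x = 126 + 4x.
Every vertex has degree 3, so 3V = 2E.
Euler: V − E + F = 2 ⇒ (2E)/3 − E + (21 + x) = 2.
Multiply by 6: 2·(2E) − 3·(2E) + 6·(21 + x) = 12, i.e. 126 + 6x − (126 + 4x) = 12.
Collecting terms: 2x = 12, so x = 6.
Then 2E = 126 + 4·6 = 150, so E = 75, V = 2E/3 = 50, F = 21 + 6 = 27.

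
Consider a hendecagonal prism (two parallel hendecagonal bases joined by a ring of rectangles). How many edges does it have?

33

A prism on an n-gon has two n-gon bases and n rectangular sides: V = 2·11 = 22, E = 3·11 = 33, F = 11 + 2 = 13.
Check: V − E + F = 22 − 33 + 13 = 2.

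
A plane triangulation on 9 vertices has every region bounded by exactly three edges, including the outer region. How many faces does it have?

14

In a plane triangulation 3F = 2E and V − E + F = 2, so F = 2V − 4 = 2·9 − 4 = 14.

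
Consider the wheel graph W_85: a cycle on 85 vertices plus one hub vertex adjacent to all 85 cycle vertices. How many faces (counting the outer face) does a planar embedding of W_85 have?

86

W_85 has V = 85 + 1 = 86 vertices and E = 2·85 = 170 edges.
By Euler's formula F = 2 − V + E = 2 − 86 + 170 = 86.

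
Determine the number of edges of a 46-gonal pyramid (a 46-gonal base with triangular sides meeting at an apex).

92

A pyramid on an n-gon base has one n-gon and n triangles: V = 46 + 1 = 47, E = 2·46 = 92, F = 46 + 1 = 47.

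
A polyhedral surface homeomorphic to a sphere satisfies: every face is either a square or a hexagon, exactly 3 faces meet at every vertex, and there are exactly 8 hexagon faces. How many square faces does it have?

Let x be the number of squares; then F = 8 + x.
Edge–face incidences: 2E = 6·8 + 4·x = 48 + 4x.
Every vertex has degree 3, so 3V = 2E.
Euler: V − E + F = 2 ⇒ (2E)/3 − E + (8 + x) = 2.
Multiply by 6: 2·(2E) − 3·(2E) + 6·(8 + x) = 12, i.e. 48 + 6x − (48 + 4x) = 12.
Collecting terms: 2x = 12, so x = 6.
Then 2E = 48 + 4·6 = 72, so E = 36, V = 2E/3 = 24, F = 8 + 6 = 14.

6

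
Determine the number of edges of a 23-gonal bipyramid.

69

A bipyramid over an n-gon has 2n triangular faces and n + 2 vertices: V = 23 + 2 = 25, E = 3·23 = 69, F = 2·23 = 46.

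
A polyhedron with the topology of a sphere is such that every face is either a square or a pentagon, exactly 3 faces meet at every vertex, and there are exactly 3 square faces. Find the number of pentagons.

Let x be the number of pentagons; then F = 3 + x.
Edge–face incidences: 2E = 4·3 + 5·x = 12 + 5x.
Every vertex has degree 3, so 3V = 2E.
Euler: V − E + F = 2 ⇒ (2E)/3 − E + (3 + x) = 2.
Multiply by 6: 2·(2E) − 3·(2E) + 6·(3 + x) = 12, i.e. 18 + 6x − (12 + 5x) = 12.
Collecting terms: x + 6 = 12, so x = 6.
Then 2E = 12 + 5·6 = 42, so E = 21, V = 2E/3 = 14, F = 3 + 6 = 9.

6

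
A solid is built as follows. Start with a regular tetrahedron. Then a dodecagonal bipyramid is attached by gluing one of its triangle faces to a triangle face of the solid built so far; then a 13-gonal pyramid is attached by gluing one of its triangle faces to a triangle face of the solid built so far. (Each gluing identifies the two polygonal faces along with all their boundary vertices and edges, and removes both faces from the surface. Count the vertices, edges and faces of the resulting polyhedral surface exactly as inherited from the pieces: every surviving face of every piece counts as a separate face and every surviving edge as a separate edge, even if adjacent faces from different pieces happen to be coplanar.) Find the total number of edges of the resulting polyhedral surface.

A regular tetrahedron: V=4, E=6, F=4.
Attach a dodecagonal bipyramid (V=14, E=36, F=24) along a 3-gon: merge 3 vertices and 3 edges, delete both glued faces → V=15, E=39, F=26.
Attach a 13-gonal pyramid (V=14, E=26, F=14) along a 3-gon: merge 3 vertices and 3 edges, delete both glued faces → V=26, E=62, F=38.
Check: V − E + F = 26 − 62 + 38 = 2.

62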